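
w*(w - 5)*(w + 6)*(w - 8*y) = w^4 - 8*w^3*y + w^3 - 8*w^2*y - 30*w^2 + 240*w*y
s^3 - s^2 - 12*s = s*(s - 4)*(s + 3)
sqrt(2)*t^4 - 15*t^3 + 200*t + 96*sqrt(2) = (t - 6*sqrt(2))*(t - 4*sqrt(2))*(t + 2*sqrt(2))*(sqrt(2)*t + 1)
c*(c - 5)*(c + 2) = c^3 - 3*c^2 - 10*c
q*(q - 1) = q^2 - q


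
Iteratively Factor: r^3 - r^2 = (r)*(r^2 - r) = r*(r - 1)*(r)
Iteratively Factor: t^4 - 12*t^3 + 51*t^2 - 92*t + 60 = (t - 3)*(t^3 - 9*t^2 + 24*t - 20) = (t - 5)*(t - 3)*(t^2 - 4*t + 4) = (t - 5)*(t - 3)*(t - 2)*(t - 2)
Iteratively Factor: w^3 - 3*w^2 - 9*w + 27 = (w - 3)*(w^2 - 9) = (w - 3)*(w + 3)*(w - 3)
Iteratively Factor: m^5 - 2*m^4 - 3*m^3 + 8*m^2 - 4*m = (m - 1)*(m^4 - m^3 - 4*m^2 + 4*m) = m*(m - 1)*(m^3 - m^2 - 4*m + 4) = m*(m - 1)*(m + 2)*(m^2 - 3*m + 2) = m*(m - 2)*(m - 1)*(m + 2)*(m - 1)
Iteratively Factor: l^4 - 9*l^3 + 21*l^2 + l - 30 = (l + 1)*(l^3 - 10*l^2 + 31*l - 30) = (l - 2)*(l + 1)*(l^2 - 8*l + 15) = (l - 3)*(l - 2)*(l + 1)*(l - 5)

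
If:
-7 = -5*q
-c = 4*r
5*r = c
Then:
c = 0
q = 7/5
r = 0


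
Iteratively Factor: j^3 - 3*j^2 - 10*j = (j)*(j^2 - 3*j - 10) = j*(j + 2)*(j - 5)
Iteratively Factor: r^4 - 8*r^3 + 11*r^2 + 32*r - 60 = (r - 5)*(r^3 - 3*r^2 - 4*r + 12) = (r - 5)*(r - 2)*(r^2 - r - 6) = (r - 5)*(r - 2)*(r + 2)*(r - 3)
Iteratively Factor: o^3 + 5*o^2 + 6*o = (o + 2)*(o^2 + 3*o) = o*(o + 2)*(o + 3)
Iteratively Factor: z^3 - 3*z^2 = (z)*(z^2 - 3*z) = z*(z - 3)*(z)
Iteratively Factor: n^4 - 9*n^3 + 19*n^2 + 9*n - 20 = (n + 1)*(n^3 - 10*n^2 + 29*n - 20) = (n - 4)*(n + 1)*(n^2 - 6*n + 5) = (n - 4)*(n - 1)*(n + 1)*(n - 5)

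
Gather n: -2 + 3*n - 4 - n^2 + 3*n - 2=-n^2 + 6*n - 8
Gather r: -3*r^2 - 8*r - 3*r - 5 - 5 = -3*r^2 - 11*r - 10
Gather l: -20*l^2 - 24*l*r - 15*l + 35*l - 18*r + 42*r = -20*l^2 + l*(20 - 24*r) + 24*r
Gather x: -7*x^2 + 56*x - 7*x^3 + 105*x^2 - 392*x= -7*x^3 + 98*x^2 - 336*x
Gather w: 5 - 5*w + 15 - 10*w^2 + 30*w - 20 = -10*w^2 + 25*w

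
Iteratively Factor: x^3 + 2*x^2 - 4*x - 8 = (x - 2)*(x^2 + 4*x + 4) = (x - 2)*(x + 2)*(x + 2)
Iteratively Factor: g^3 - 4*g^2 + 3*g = (g - 3)*(g^2 - g) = (g - 3)*(g - 1)*(g)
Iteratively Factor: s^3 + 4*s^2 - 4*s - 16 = (s - 2)*(s^2 + 6*s + 8) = (s - 2)*(s + 2)*(s + 4)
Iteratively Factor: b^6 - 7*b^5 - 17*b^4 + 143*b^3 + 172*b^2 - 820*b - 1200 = (b - 5)*(b^5 - 2*b^4 - 27*b^3 + 8*b^2 + 212*b + 240) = (b - 5)*(b + 2)*(b^4 - 4*b^3 - 19*b^2 + 46*b + 120) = (b - 5)*(b - 4)*(b + 2)*(b^3 - 19*b - 30) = (b - 5)^2*(b - 4)*(b + 2)*(b^2 + 5*b + 6) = (b - 5)^2*(b - 4)*(b + 2)*(b + 3)*(b + 2)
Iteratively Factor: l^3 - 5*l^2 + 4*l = (l)*(l^2 - 5*l + 4) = l*(l - 1)*(l - 4)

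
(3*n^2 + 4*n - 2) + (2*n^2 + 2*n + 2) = 5*n^2 + 6*n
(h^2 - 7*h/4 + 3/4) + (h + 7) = h^2 - 3*h/4 + 31/4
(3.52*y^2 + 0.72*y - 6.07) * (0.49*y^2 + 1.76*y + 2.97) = 1.7248*y^4 + 6.548*y^3 + 8.7473*y^2 - 8.5448*y - 18.0279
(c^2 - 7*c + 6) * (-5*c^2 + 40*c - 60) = -5*c^4 + 75*c^3 - 370*c^2 + 660*c - 360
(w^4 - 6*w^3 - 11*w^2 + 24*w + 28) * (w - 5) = w^5 - 11*w^4 + 19*w^3 + 79*w^2 - 92*w - 140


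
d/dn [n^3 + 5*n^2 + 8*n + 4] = 3*n^2 + 10*n + 8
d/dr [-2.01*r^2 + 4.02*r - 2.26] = 4.02 - 4.02*r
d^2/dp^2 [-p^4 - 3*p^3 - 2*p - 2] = 6*p*(-2*p - 3)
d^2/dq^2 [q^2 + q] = 2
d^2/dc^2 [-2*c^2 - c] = -4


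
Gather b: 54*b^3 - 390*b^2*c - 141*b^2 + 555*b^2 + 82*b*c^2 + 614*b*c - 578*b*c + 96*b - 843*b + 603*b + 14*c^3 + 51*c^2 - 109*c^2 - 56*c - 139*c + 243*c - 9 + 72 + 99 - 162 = 54*b^3 + b^2*(414 - 390*c) + b*(82*c^2 + 36*c - 144) + 14*c^3 - 58*c^2 + 48*c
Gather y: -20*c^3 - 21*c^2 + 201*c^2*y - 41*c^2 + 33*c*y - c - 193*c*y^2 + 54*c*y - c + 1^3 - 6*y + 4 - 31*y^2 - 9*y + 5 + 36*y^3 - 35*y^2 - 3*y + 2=-20*c^3 - 62*c^2 - 2*c + 36*y^3 + y^2*(-193*c - 66) + y*(201*c^2 + 87*c - 18) + 12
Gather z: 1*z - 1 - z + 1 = 0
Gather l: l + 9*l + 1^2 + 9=10*l + 10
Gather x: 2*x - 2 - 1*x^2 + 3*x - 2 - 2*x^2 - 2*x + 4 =-3*x^2 + 3*x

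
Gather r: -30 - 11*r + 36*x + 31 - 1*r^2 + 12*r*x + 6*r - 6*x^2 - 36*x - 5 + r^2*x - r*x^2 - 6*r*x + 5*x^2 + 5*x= r^2*(x - 1) + r*(-x^2 + 6*x - 5) - x^2 + 5*x - 4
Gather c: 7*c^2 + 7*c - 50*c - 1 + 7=7*c^2 - 43*c + 6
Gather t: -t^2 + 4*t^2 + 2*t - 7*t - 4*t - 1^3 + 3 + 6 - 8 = 3*t^2 - 9*t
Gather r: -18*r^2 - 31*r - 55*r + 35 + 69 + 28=-18*r^2 - 86*r + 132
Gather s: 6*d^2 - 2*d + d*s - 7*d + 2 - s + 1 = 6*d^2 - 9*d + s*(d - 1) + 3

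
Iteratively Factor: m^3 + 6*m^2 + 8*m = (m + 2)*(m^2 + 4*m) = (m + 2)*(m + 4)*(m)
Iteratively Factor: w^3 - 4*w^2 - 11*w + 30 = (w + 3)*(w^2 - 7*w + 10) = (w - 2)*(w + 3)*(w - 5)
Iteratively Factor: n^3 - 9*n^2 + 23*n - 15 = (n - 5)*(n^2 - 4*n + 3) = (n - 5)*(n - 1)*(n - 3)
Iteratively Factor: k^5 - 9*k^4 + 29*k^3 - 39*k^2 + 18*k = (k - 1)*(k^4 - 8*k^3 + 21*k^2 - 18*k) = (k - 3)*(k - 1)*(k^3 - 5*k^2 + 6*k) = (k - 3)^2*(k - 1)*(k^2 - 2*k) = (k - 3)^2*(k - 2)*(k - 1)*(k)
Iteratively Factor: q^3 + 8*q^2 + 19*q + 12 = (q + 3)*(q^2 + 5*q + 4) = (q + 3)*(q + 4)*(q + 1)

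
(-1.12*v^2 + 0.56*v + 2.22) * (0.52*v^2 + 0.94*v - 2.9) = -0.5824*v^4 - 0.7616*v^3 + 4.9288*v^2 + 0.4628*v - 6.438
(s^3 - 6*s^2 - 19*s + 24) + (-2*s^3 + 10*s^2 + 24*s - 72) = -s^3 + 4*s^2 + 5*s - 48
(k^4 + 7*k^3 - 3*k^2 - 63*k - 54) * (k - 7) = k^5 - 52*k^3 - 42*k^2 + 387*k + 378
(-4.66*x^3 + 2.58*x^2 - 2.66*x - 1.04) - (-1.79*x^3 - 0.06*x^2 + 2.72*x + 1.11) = -2.87*x^3 + 2.64*x^2 - 5.38*x - 2.15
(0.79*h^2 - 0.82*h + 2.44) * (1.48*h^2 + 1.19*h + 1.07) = 1.1692*h^4 - 0.2735*h^3 + 3.4807*h^2 + 2.0262*h + 2.6108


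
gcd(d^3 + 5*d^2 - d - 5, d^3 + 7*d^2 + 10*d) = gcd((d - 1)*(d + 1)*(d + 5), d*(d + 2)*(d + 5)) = d + 5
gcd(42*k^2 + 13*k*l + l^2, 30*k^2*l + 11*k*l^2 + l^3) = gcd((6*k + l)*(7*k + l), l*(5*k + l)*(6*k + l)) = 6*k + l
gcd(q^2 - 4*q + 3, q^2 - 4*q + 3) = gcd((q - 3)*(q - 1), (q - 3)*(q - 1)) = q^2 - 4*q + 3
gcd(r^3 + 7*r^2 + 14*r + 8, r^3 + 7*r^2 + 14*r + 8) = r^3 + 7*r^2 + 14*r + 8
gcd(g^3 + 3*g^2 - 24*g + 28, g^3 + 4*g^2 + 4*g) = 1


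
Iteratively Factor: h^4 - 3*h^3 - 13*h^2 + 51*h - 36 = (h + 4)*(h^3 - 7*h^2 + 15*h - 9) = (h - 1)*(h + 4)*(h^2 - 6*h + 9) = (h - 3)*(h - 1)*(h + 4)*(h - 3)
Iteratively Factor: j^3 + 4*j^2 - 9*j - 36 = (j - 3)*(j^2 + 7*j + 12) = (j - 3)*(j + 3)*(j + 4)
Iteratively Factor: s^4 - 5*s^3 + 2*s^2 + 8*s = (s - 4)*(s^3 - s^2 - 2*s) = (s - 4)*(s - 2)*(s^2 + s) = s*(s - 4)*(s - 2)*(s + 1)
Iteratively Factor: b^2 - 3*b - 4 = (b - 4)*(b + 1)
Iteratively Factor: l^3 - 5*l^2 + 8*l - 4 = (l - 2)*(l^2 - 3*l + 2) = (l - 2)^2*(l - 1)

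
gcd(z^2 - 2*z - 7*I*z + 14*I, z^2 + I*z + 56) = z - 7*I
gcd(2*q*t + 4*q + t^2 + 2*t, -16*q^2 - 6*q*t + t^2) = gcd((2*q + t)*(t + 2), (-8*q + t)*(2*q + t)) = 2*q + t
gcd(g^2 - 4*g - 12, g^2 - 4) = g + 2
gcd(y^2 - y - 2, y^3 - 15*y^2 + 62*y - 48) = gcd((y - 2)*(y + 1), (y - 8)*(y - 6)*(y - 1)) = 1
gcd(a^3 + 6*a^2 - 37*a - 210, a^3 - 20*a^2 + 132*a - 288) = a - 6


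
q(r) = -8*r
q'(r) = -8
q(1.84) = -14.72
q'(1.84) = -8.00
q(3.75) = -30.00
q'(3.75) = -8.00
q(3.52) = -28.16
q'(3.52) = -8.00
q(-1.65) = 13.20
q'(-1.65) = -8.00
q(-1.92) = 15.36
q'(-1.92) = -8.00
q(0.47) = -3.76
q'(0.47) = -8.00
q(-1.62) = 12.96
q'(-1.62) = -8.00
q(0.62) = -4.96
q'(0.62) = -8.00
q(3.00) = -24.00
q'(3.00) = -8.00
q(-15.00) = 120.00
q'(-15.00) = -8.00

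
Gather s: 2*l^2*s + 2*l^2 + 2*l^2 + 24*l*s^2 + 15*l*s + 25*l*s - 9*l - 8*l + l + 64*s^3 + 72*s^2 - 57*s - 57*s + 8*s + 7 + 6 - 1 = 4*l^2 - 16*l + 64*s^3 + s^2*(24*l + 72) + s*(2*l^2 + 40*l - 106) + 12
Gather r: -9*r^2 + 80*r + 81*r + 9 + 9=-9*r^2 + 161*r + 18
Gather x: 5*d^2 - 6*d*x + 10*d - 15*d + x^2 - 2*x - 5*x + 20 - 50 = 5*d^2 - 5*d + x^2 + x*(-6*d - 7) - 30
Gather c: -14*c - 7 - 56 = -14*c - 63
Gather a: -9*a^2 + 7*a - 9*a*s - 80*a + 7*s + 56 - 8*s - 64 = -9*a^2 + a*(-9*s - 73) - s - 8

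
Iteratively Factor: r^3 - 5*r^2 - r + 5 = (r - 1)*(r^2 - 4*r - 5) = (r - 5)*(r - 1)*(r + 1)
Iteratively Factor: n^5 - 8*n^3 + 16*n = (n - 2)*(n^4 + 2*n^3 - 4*n^2 - 8*n) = (n - 2)*(n + 2)*(n^3 - 4*n) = n*(n - 2)*(n + 2)*(n^2 - 4) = n*(n - 2)*(n + 2)^2*(n - 2)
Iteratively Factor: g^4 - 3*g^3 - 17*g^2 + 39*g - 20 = (g + 4)*(g^3 - 7*g^2 + 11*g - 5) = (g - 1)*(g + 4)*(g^2 - 6*g + 5) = (g - 1)^2*(g + 4)*(g - 5)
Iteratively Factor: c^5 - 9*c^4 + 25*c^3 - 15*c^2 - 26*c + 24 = (c + 1)*(c^4 - 10*c^3 + 35*c^2 - 50*c + 24) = (c - 4)*(c + 1)*(c^3 - 6*c^2 + 11*c - 6) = (c - 4)*(c - 1)*(c + 1)*(c^2 - 5*c + 6) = (c - 4)*(c - 2)*(c - 1)*(c + 1)*(c - 3)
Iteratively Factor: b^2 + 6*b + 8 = (b + 4)*(b + 2)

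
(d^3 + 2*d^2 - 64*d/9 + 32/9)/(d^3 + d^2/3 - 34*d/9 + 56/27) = 3*(d + 4)/(3*d + 7)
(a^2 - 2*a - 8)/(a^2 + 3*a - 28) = (a + 2)/(a + 7)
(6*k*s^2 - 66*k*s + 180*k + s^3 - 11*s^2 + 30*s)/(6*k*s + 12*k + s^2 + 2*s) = (s^2 - 11*s + 30)/(s + 2)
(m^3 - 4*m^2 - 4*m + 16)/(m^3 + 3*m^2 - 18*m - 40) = (m - 2)/(m + 5)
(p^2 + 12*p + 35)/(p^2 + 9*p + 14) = (p + 5)/(p + 2)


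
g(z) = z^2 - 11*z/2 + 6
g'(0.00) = -5.50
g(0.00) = 6.00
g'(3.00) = 0.50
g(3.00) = -1.50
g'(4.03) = 2.56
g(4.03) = 0.08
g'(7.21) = 8.92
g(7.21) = 18.33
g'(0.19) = -5.12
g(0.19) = 4.99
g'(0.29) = -4.92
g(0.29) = 4.49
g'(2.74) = -0.02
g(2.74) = -1.56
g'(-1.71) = -8.92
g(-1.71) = 18.33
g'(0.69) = -4.12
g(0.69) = 2.68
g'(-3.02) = -11.54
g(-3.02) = 31.73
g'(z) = 2*z - 11/2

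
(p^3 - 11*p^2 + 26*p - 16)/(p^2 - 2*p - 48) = (p^2 - 3*p + 2)/(p + 6)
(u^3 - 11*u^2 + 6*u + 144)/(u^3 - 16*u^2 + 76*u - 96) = (u + 3)/(u - 2)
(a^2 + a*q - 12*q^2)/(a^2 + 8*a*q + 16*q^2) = (a - 3*q)/(a + 4*q)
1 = 1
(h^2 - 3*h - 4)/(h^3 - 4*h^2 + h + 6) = (h - 4)/(h^2 - 5*h + 6)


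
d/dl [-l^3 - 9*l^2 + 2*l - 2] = -3*l^2 - 18*l + 2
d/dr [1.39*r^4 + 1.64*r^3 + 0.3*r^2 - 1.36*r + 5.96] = 5.56*r^3 + 4.92*r^2 + 0.6*r - 1.36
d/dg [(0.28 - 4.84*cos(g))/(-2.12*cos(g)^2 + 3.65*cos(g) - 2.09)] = (10.2608*cos(g)^2 - 1.1872*cos(g) - 9.0936)*sin(g)/(4.4944*cos(g)^4 - 15.476*cos(g)^3 + 22.1841*cos(g)^2 - 15.257*cos(g) + 4.3681)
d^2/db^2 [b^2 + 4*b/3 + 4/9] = 2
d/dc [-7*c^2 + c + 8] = 1 - 14*c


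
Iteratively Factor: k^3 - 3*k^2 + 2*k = (k - 2)*(k^2 - k) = k*(k - 2)*(k - 1)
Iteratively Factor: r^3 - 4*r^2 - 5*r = (r - 5)*(r^2 + r) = r*(r - 5)*(r + 1)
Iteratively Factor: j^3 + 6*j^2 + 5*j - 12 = (j + 4)*(j^2 + 2*j - 3) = (j + 3)*(j + 4)*(j - 1)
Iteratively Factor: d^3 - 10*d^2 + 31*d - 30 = (d - 2)*(d^2 - 8*d + 15) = (d - 3)*(d - 2)*(d - 5)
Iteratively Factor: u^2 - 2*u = (u)*(u - 2)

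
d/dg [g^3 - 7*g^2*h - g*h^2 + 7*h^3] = 3*g^2 - 14*g*h - h^2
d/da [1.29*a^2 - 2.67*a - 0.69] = 2.58*a - 2.67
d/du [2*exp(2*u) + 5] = 4*exp(2*u)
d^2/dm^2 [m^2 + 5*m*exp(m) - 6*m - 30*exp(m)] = 5*m*exp(m) - 20*exp(m) + 2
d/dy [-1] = 0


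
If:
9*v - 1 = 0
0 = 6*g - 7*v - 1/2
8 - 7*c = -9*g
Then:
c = 17/12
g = 23/108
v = 1/9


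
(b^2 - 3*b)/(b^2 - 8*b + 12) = b*(b - 3)/(b^2 - 8*b + 12)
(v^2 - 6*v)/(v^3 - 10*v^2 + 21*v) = (v - 6)/(v^2 - 10*v + 21)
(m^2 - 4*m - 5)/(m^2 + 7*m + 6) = (m - 5)/(m + 6)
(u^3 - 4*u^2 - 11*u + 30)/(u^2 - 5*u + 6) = (u^2 - 2*u - 15)/(u - 3)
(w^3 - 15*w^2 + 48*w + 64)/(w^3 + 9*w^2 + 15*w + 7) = (w^2 - 16*w + 64)/(w^2 + 8*w + 7)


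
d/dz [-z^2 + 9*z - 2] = 9 - 2*z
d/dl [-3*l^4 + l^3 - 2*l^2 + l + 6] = -12*l^3 + 3*l^2 - 4*l + 1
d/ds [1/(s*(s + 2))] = 2*(-s - 1)/(s^2*(s^2 + 4*s + 4))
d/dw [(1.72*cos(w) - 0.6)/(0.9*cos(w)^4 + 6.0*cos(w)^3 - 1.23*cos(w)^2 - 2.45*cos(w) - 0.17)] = (4.644*cos(w)^4 + 18.48*cos(w)^3 - 12.9156*cos(w)^2 + 1.476*cos(w) + 1.7624)*sin(w)/(0.81*cos(w)^8 + 10.8*cos(w)^7 + 33.786*cos(w)^6 - 19.17*cos(w)^5 - 28.1931*cos(w)^4 + 3.987*cos(w)^3 + 6.4207*cos(w)^2 + 0.833*cos(w) + 0.0289)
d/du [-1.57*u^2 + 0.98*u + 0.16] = 0.98 - 3.14*u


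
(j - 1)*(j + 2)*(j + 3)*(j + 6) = j^4 + 10*j^3 + 25*j^2 - 36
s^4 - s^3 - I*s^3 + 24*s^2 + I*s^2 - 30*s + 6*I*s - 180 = (s - 3)*(s + 2)*(s - 6*I)*(s + 5*I)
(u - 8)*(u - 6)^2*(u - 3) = u^4 - 23*u^3 + 192*u^2 - 684*u + 864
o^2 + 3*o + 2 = (o + 1)*(o + 2)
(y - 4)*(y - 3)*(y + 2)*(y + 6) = y^4 + y^3 - 32*y^2 + 12*y + 144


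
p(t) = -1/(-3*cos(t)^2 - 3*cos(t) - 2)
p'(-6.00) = 0.04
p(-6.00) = 0.13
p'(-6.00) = 0.04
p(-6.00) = 0.13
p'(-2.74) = 0.31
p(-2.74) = 0.56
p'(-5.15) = 0.35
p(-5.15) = 0.26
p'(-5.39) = 0.21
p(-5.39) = 0.20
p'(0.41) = 0.06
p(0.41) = 0.14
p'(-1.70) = -0.80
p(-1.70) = 0.60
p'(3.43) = 0.22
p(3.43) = 0.53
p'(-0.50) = -0.08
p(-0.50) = 0.14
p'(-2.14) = 0.13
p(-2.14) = 0.80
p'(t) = -(-6*sin(t)*cos(t) - 3*sin(t))/(-3*cos(t)^2 - 3*cos(t) - 2)^2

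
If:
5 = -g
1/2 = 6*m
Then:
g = -5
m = 1/12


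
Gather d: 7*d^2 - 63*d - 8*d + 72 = 7*d^2 - 71*d + 72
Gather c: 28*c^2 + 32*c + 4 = 28*c^2 + 32*c + 4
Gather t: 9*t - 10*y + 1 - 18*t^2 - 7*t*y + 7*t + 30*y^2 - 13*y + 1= -18*t^2 + t*(16 - 7*y) + 30*y^2 - 23*y + 2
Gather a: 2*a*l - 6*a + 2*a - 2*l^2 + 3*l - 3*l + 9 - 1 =a*(2*l - 4) - 2*l^2 + 8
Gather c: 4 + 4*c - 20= 4*c - 16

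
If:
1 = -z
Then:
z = -1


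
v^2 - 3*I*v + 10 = (v - 5*I)*(v + 2*I)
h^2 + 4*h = h*(h + 4)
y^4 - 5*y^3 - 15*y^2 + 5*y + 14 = (y - 7)*(y - 1)*(y + 1)*(y + 2)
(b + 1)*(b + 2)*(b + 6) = b^3 + 9*b^2 + 20*b + 12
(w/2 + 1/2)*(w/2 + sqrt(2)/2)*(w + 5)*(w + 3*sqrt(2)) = w^4/4 + sqrt(2)*w^3 + 3*w^3/2 + 11*w^2/4 + 6*sqrt(2)*w^2 + 5*sqrt(2)*w + 9*w + 15/2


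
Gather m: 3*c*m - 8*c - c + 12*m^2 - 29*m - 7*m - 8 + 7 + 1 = -9*c + 12*m^2 + m*(3*c - 36)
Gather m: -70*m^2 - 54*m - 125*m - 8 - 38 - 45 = -70*m^2 - 179*m - 91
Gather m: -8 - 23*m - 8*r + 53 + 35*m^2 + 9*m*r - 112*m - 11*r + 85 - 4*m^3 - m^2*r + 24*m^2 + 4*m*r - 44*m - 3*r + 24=-4*m^3 + m^2*(59 - r) + m*(13*r - 179) - 22*r + 154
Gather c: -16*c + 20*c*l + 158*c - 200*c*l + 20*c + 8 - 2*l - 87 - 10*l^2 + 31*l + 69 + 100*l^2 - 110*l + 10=c*(162 - 180*l) + 90*l^2 - 81*l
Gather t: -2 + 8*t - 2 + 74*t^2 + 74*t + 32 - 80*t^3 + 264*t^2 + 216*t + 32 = -80*t^3 + 338*t^2 + 298*t + 60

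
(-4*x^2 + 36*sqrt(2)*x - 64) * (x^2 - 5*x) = -4*x^4 + 20*x^3 + 36*sqrt(2)*x^3 - 180*sqrt(2)*x^2 - 64*x^2 + 320*x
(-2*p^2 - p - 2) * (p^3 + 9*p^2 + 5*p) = -2*p^5 - 19*p^4 - 21*p^3 - 23*p^2 - 10*p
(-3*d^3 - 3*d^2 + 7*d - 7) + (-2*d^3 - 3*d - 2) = -5*d^3 - 3*d^2 + 4*d - 9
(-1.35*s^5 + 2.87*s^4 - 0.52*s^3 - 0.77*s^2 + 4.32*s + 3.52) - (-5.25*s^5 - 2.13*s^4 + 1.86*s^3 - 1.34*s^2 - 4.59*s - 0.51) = 3.9*s^5 + 5.0*s^4 - 2.38*s^3 + 0.57*s^2 + 8.91*s + 4.03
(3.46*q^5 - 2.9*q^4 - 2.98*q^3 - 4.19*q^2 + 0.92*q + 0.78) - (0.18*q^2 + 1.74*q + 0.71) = 3.46*q^5 - 2.9*q^4 - 2.98*q^3 - 4.37*q^2 - 0.82*q + 0.0700000000000001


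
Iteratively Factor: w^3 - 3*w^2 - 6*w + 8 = (w - 4)*(w^2 + w - 2) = (w - 4)*(w - 1)*(w + 2)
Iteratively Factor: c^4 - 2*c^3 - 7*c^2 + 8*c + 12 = (c - 2)*(c^3 - 7*c - 6) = (c - 3)*(c - 2)*(c^2 + 3*c + 2) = (c - 3)*(c - 2)*(c + 2)*(c + 1)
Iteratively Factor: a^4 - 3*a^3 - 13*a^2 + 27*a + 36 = (a - 4)*(a^3 + a^2 - 9*a - 9) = (a - 4)*(a - 3)*(a^2 + 4*a + 3) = (a - 4)*(a - 3)*(a + 3)*(a + 1)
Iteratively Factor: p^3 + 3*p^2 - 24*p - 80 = (p + 4)*(p^2 - p - 20) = (p + 4)^2*(p - 5)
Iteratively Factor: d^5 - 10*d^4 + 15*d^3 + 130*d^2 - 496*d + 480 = (d - 3)*(d^4 - 7*d^3 - 6*d^2 + 112*d - 160) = (d - 3)*(d - 2)*(d^3 - 5*d^2 - 16*d + 80) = (d - 4)*(d - 3)*(d - 2)*(d^2 - d - 20) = (d - 4)*(d - 3)*(d - 2)*(d + 4)*(d - 5)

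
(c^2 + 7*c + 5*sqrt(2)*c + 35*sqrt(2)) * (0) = 0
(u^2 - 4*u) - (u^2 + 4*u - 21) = 21 - 8*u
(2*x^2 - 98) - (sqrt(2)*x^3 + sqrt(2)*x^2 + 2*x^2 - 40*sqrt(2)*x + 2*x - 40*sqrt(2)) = -sqrt(2)*x^3 - sqrt(2)*x^2 - 2*x + 40*sqrt(2)*x - 98 + 40*sqrt(2)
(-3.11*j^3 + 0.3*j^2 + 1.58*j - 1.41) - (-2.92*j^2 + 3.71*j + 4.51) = -3.11*j^3 + 3.22*j^2 - 2.13*j - 5.92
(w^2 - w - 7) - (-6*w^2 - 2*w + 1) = 7*w^2 + w - 8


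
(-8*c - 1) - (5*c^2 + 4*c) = -5*c^2 - 12*c - 1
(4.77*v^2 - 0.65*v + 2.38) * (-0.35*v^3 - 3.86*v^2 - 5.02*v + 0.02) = -1.6695*v^5 - 18.1847*v^4 - 22.2694*v^3 - 5.8284*v^2 - 11.9606*v + 0.0476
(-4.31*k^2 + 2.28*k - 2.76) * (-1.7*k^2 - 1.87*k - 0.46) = 7.327*k^4 + 4.1837*k^3 + 2.411*k^2 + 4.1124*k + 1.2696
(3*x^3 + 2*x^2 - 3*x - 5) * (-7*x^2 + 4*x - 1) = -21*x^5 - 2*x^4 + 26*x^3 + 21*x^2 - 17*x + 5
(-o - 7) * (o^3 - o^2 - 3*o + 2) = -o^4 - 6*o^3 + 10*o^2 + 19*o - 14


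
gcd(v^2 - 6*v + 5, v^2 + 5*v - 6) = v - 1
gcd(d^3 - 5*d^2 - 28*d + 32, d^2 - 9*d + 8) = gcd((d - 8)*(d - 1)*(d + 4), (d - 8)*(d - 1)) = d^2 - 9*d + 8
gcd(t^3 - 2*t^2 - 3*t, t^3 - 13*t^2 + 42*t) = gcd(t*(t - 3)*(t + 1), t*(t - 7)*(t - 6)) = t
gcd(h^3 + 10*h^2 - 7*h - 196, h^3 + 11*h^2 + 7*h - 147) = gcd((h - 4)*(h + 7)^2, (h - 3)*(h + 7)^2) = h^2 + 14*h + 49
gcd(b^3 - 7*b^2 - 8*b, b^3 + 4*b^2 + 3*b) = b^2 + b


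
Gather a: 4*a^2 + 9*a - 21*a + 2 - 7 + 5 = 4*a^2 - 12*a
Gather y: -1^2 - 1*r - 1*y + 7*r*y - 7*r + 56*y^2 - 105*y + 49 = -8*r + 56*y^2 + y*(7*r - 106) + 48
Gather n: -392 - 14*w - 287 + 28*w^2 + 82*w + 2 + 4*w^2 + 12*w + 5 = 32*w^2 + 80*w - 672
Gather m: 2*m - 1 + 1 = 2*m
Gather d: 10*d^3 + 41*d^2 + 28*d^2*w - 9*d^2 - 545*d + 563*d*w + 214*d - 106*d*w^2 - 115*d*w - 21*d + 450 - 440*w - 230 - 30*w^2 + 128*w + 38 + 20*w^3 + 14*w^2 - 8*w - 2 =10*d^3 + d^2*(28*w + 32) + d*(-106*w^2 + 448*w - 352) + 20*w^3 - 16*w^2 - 320*w + 256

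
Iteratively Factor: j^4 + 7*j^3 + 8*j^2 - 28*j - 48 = (j + 2)*(j^3 + 5*j^2 - 2*j - 24) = (j + 2)*(j + 3)*(j^2 + 2*j - 8) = (j - 2)*(j + 2)*(j + 3)*(j + 4)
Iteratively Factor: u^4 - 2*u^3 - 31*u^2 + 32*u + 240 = (u - 4)*(u^3 + 2*u^2 - 23*u - 60) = (u - 4)*(u + 3)*(u^2 - u - 20) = (u - 5)*(u - 4)*(u + 3)*(u + 4)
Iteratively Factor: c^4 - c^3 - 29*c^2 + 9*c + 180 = (c + 3)*(c^3 - 4*c^2 - 17*c + 60) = (c + 3)*(c + 4)*(c^2 - 8*c + 15) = (c - 3)*(c + 3)*(c + 4)*(c - 5)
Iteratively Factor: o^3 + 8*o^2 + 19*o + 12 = (o + 1)*(o^2 + 7*o + 12) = (o + 1)*(o + 4)*(o + 3)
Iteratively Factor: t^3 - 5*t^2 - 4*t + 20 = (t - 5)*(t^2 - 4) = (t - 5)*(t - 2)*(t + 2)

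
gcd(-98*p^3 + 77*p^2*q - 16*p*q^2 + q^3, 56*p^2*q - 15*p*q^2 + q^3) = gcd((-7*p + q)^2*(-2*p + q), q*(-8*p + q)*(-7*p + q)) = 7*p - q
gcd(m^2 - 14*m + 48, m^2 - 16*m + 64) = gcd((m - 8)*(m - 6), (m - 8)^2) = m - 8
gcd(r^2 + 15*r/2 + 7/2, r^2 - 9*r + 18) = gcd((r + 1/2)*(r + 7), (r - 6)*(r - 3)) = 1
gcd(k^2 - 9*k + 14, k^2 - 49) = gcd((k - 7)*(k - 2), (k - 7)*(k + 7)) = k - 7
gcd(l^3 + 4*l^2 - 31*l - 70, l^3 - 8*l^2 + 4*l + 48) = l + 2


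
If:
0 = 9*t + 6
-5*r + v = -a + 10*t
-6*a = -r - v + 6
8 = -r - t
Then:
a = -170/21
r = -22/3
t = -2/3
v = -740/21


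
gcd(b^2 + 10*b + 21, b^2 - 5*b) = 1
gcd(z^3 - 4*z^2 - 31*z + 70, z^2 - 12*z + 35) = z - 7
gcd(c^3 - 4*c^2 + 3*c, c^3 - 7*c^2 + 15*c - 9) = c^2 - 4*c + 3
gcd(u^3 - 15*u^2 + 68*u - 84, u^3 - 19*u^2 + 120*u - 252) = u^2 - 13*u + 42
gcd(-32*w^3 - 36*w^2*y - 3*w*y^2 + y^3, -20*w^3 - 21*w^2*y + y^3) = 4*w^2 + 5*w*y + y^2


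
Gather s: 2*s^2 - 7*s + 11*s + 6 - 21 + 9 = 2*s^2 + 4*s - 6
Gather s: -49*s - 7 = -49*s - 7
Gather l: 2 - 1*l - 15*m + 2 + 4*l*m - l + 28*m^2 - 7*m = l*(4*m - 2) + 28*m^2 - 22*m + 4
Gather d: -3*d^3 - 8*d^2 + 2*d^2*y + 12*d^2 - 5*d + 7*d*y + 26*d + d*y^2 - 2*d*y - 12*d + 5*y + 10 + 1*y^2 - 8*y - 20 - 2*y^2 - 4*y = -3*d^3 + d^2*(2*y + 4) + d*(y^2 + 5*y + 9) - y^2 - 7*y - 10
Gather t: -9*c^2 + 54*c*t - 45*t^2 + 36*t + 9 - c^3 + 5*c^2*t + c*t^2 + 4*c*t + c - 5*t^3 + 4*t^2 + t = -c^3 - 9*c^2 + c - 5*t^3 + t^2*(c - 41) + t*(5*c^2 + 58*c + 37) + 9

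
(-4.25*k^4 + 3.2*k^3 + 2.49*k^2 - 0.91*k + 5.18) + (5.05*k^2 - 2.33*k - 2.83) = -4.25*k^4 + 3.2*k^3 + 7.54*k^2 - 3.24*k + 2.35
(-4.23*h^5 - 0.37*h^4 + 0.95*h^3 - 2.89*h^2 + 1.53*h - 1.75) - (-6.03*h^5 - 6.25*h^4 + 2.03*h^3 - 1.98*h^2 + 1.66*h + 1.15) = 1.8*h^5 + 5.88*h^4 - 1.08*h^3 - 0.91*h^2 - 0.13*h - 2.9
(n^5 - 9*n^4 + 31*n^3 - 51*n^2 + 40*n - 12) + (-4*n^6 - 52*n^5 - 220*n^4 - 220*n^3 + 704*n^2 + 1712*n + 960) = -4*n^6 - 51*n^5 - 229*n^4 - 189*n^3 + 653*n^2 + 1752*n + 948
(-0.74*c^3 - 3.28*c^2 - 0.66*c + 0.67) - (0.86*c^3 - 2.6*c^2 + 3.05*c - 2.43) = -1.6*c^3 - 0.68*c^2 - 3.71*c + 3.1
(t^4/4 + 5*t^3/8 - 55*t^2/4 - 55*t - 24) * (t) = t^5/4 + 5*t^4/8 - 55*t^3/4 - 55*t^2 - 24*t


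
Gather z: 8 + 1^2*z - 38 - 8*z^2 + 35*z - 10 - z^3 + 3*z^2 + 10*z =-z^3 - 5*z^2 + 46*z - 40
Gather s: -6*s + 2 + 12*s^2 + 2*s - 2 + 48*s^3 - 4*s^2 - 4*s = 48*s^3 + 8*s^2 - 8*s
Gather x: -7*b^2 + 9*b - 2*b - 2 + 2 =-7*b^2 + 7*b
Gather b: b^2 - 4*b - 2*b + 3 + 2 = b^2 - 6*b + 5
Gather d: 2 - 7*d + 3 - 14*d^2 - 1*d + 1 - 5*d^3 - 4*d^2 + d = -5*d^3 - 18*d^2 - 7*d + 6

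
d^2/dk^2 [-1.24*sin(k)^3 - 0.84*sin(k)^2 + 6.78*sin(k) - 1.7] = -5.85*sin(k) - 2.79*sin(3*k) - 1.68*cos(2*k)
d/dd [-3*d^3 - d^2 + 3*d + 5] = -9*d^2 - 2*d + 3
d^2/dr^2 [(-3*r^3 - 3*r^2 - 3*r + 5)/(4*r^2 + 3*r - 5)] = 2*(-99*r^3 + 195*r^2 - 225*r + 25)/(64*r^6 + 144*r^5 - 132*r^4 - 333*r^3 + 165*r^2 + 225*r - 125)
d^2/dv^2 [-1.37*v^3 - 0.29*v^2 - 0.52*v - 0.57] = -8.22*v - 0.58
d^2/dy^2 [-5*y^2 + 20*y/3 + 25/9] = -10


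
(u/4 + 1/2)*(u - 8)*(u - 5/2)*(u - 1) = u^4/4 - 19*u^3/8 + 15*u^2/8 + 41*u/4 - 10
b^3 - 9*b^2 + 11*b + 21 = (b - 7)*(b - 3)*(b + 1)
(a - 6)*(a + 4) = a^2 - 2*a - 24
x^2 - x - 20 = (x - 5)*(x + 4)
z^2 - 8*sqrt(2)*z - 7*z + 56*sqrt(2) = (z - 7)*(z - 8*sqrt(2))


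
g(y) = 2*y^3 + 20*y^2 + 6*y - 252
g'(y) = 6*y^2 + 40*y + 6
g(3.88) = 189.19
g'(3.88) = 251.53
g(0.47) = -244.55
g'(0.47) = 26.13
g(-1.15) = -235.49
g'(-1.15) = -32.06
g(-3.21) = -131.33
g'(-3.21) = -60.58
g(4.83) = 468.92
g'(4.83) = 339.17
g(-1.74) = -212.42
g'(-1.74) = -45.43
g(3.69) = 142.95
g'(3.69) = 235.30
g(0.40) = -246.27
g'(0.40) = 22.96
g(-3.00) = -144.00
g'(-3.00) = -60.00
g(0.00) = -252.00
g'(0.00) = 6.00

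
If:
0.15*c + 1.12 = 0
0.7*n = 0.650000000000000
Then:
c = -7.47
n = 0.93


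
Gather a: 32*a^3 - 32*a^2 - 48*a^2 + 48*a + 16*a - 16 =32*a^3 - 80*a^2 + 64*a - 16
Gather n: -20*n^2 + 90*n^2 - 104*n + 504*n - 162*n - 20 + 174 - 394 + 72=70*n^2 + 238*n - 168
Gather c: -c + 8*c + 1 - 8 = 7*c - 7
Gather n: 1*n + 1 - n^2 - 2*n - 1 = -n^2 - n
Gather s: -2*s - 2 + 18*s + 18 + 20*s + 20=36*s + 36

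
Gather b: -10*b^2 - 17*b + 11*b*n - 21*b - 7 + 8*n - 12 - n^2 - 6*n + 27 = -10*b^2 + b*(11*n - 38) - n^2 + 2*n + 8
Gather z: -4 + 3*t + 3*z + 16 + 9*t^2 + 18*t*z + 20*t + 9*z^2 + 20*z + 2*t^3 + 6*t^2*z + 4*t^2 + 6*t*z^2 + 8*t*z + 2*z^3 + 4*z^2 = 2*t^3 + 13*t^2 + 23*t + 2*z^3 + z^2*(6*t + 13) + z*(6*t^2 + 26*t + 23) + 12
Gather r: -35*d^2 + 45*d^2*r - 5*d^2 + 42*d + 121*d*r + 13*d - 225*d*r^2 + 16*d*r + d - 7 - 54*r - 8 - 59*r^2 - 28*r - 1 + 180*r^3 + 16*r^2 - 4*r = -40*d^2 + 56*d + 180*r^3 + r^2*(-225*d - 43) + r*(45*d^2 + 137*d - 86) - 16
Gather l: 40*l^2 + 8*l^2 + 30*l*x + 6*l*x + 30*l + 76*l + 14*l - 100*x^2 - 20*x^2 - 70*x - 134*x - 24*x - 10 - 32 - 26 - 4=48*l^2 + l*(36*x + 120) - 120*x^2 - 228*x - 72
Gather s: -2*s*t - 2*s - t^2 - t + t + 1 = s*(-2*t - 2) - t^2 + 1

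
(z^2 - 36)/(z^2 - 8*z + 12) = (z + 6)/(z - 2)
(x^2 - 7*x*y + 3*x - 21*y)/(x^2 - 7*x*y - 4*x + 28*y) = (x + 3)/(x - 4)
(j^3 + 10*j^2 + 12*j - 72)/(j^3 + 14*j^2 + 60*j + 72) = (j - 2)/(j + 2)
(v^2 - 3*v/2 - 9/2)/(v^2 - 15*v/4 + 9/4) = 2*(2*v + 3)/(4*v - 3)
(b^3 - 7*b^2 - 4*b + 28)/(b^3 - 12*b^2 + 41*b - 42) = (b + 2)/(b - 3)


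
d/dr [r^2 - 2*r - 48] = 2*r - 2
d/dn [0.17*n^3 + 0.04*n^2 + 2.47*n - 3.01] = 0.51*n^2 + 0.08*n + 2.47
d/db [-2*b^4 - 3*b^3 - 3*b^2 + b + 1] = -8*b^3 - 9*b^2 - 6*b + 1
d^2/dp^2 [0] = 0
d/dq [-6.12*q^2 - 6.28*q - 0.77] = -12.24*q - 6.28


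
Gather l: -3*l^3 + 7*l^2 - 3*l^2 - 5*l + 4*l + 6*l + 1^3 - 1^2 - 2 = -3*l^3 + 4*l^2 + 5*l - 2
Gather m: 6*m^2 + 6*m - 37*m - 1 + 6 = 6*m^2 - 31*m + 5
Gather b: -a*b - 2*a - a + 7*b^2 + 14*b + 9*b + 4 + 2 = -3*a + 7*b^2 + b*(23 - a) + 6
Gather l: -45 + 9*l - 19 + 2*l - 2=11*l - 66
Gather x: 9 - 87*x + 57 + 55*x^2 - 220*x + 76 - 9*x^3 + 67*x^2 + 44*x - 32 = -9*x^3 + 122*x^2 - 263*x + 110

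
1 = 1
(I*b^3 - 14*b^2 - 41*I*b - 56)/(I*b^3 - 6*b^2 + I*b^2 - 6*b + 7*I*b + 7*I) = (b + 8*I)/(b + 1)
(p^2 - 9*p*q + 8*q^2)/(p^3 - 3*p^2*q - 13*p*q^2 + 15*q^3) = (p - 8*q)/(p^2 - 2*p*q - 15*q^2)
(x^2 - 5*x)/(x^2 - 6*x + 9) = x*(x - 5)/(x^2 - 6*x + 9)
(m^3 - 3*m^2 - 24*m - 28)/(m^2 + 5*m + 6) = (m^2 - 5*m - 14)/(m + 3)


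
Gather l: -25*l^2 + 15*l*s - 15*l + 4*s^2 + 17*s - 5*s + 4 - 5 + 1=-25*l^2 + l*(15*s - 15) + 4*s^2 + 12*s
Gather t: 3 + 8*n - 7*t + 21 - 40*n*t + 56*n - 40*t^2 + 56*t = 64*n - 40*t^2 + t*(49 - 40*n) + 24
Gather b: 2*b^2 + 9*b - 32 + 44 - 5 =2*b^2 + 9*b + 7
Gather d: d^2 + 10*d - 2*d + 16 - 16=d^2 + 8*d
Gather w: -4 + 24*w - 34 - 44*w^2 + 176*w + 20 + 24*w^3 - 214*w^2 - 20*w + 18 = 24*w^3 - 258*w^2 + 180*w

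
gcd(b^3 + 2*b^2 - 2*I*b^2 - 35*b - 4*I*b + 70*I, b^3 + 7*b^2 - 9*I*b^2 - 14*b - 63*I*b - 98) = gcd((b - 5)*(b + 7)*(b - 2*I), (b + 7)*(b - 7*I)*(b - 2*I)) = b^2 + b*(7 - 2*I) - 14*I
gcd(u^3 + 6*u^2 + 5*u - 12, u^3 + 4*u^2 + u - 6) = u^2 + 2*u - 3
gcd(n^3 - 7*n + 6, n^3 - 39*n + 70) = n - 2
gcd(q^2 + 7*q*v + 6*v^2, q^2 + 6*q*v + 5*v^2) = q + v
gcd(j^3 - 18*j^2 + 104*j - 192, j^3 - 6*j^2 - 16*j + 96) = j^2 - 10*j + 24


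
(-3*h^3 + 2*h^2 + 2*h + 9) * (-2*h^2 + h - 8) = 6*h^5 - 7*h^4 + 22*h^3 - 32*h^2 - 7*h - 72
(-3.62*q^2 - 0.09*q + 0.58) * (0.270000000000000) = -0.9774*q^2 - 0.0243*q + 0.1566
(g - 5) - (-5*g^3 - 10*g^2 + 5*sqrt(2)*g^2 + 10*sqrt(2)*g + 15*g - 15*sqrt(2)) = 5*g^3 - 5*sqrt(2)*g^2 + 10*g^2 - 10*sqrt(2)*g - 14*g - 5 + 15*sqrt(2)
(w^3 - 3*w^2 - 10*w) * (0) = 0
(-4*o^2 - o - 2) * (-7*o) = 28*o^3 + 7*o^2 + 14*o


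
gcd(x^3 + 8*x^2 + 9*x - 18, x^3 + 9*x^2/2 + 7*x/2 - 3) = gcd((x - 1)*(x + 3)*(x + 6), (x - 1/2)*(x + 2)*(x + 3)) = x + 3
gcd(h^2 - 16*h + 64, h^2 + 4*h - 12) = 1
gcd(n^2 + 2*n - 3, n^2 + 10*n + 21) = n + 3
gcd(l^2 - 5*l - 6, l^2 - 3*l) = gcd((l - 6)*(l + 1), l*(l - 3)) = 1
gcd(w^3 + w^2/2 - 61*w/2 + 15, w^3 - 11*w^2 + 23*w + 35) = w - 5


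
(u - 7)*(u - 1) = u^2 - 8*u + 7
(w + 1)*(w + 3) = w^2 + 4*w + 3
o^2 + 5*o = o*(o + 5)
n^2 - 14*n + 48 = (n - 8)*(n - 6)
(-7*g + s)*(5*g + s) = -35*g^2 - 2*g*s + s^2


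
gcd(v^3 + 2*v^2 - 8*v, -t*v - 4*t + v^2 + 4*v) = v + 4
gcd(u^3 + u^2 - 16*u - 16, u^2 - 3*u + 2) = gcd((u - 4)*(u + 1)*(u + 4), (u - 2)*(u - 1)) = 1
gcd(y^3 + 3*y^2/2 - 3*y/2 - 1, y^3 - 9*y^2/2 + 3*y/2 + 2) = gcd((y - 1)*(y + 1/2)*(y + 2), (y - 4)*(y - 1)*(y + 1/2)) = y^2 - y/2 - 1/2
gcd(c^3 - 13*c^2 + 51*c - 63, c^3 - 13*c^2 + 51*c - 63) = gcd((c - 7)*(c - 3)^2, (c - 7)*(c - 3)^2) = c^3 - 13*c^2 + 51*c - 63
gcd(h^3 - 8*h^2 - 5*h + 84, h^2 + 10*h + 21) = h + 3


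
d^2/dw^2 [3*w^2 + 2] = 6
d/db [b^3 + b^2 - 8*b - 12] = 3*b^2 + 2*b - 8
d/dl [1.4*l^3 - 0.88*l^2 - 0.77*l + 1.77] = 4.2*l^2 - 1.76*l - 0.77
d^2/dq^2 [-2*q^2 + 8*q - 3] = -4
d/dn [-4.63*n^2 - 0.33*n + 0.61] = -9.26*n - 0.33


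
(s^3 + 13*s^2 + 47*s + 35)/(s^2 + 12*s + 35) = s + 1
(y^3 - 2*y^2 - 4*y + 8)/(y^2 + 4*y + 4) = (y^2 - 4*y + 4)/(y + 2)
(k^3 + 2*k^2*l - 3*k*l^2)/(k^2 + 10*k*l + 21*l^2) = k*(k - l)/(k + 7*l)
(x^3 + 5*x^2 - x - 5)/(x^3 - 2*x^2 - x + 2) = (x + 5)/(x - 2)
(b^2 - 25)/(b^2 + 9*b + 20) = (b - 5)/(b + 4)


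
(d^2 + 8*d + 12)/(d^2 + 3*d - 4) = (d^2 + 8*d + 12)/(d^2 + 3*d - 4)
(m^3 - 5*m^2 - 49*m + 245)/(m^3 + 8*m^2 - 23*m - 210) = (m - 7)/(m + 6)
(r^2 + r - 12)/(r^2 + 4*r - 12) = (r^2 + r - 12)/(r^2 + 4*r - 12)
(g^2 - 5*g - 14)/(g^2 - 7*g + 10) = (g^2 - 5*g - 14)/(g^2 - 7*g + 10)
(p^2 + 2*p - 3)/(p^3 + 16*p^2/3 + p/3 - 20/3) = 3*(p + 3)/(3*p^2 + 19*p + 20)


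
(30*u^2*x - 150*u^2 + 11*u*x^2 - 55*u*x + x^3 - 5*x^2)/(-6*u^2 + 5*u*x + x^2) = (5*u*x - 25*u + x^2 - 5*x)/(-u + x)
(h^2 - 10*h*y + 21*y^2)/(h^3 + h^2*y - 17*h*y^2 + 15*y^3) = (-h + 7*y)/(-h^2 - 4*h*y + 5*y^2)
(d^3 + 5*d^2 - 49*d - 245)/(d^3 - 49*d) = (d + 5)/d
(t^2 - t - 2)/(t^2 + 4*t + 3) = (t - 2)/(t + 3)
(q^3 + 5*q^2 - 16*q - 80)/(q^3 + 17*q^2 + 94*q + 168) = (q^2 + q - 20)/(q^2 + 13*q + 42)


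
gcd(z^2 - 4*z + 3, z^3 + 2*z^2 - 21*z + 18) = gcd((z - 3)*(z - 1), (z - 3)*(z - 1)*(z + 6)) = z^2 - 4*z + 3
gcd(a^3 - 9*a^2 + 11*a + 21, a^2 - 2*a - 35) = a - 7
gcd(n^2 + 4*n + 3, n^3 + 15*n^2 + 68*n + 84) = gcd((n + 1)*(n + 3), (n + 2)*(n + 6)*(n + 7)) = 1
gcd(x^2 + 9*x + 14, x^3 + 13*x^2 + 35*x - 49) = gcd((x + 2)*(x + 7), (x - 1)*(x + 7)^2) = x + 7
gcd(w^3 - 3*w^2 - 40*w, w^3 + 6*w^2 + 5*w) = w^2 + 5*w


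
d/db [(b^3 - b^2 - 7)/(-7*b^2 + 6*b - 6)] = (-7*b^4 + 12*b^3 - 24*b^2 - 86*b + 42)/(49*b^4 - 84*b^3 + 120*b^2 - 72*b + 36)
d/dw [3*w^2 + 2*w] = 6*w + 2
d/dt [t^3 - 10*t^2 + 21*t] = 3*t^2 - 20*t + 21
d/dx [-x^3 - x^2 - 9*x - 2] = -3*x^2 - 2*x - 9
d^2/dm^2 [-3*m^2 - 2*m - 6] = -6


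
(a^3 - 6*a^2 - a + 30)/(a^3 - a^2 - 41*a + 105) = (a + 2)/(a + 7)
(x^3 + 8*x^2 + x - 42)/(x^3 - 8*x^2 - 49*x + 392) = (x^2 + x - 6)/(x^2 - 15*x + 56)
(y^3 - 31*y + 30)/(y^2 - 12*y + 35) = (y^2 + 5*y - 6)/(y - 7)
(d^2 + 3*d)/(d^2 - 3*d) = (d + 3)/(d - 3)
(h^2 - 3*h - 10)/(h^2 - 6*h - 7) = (-h^2 + 3*h + 10)/(-h^2 + 6*h + 7)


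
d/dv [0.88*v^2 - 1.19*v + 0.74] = 1.76*v - 1.19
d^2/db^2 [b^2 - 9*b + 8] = 2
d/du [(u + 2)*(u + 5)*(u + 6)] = 3*u^2 + 26*u + 52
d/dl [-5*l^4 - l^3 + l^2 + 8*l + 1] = -20*l^3 - 3*l^2 + 2*l + 8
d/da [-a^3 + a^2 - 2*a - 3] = -3*a^2 + 2*a - 2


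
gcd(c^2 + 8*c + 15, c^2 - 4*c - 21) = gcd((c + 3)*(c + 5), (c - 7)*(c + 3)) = c + 3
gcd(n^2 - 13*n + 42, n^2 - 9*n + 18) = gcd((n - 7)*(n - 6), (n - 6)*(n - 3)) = n - 6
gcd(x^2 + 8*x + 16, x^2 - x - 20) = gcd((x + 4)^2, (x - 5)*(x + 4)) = x + 4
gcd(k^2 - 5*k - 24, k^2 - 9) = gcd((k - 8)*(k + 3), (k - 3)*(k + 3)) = k + 3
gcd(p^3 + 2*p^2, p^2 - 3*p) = p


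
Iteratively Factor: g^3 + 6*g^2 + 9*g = (g + 3)*(g^2 + 3*g) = g*(g + 3)*(g + 3)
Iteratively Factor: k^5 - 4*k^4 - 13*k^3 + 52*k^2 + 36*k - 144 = (k - 3)*(k^4 - k^3 - 16*k^2 + 4*k + 48) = (k - 3)*(k + 2)*(k^3 - 3*k^2 - 10*k + 24) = (k - 3)*(k + 2)*(k + 3)*(k^2 - 6*k + 8) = (k - 3)*(k - 2)*(k + 2)*(k + 3)*(k - 4)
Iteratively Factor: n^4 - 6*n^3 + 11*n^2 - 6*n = (n - 2)*(n^3 - 4*n^2 + 3*n) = (n - 2)*(n - 1)*(n^2 - 3*n) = n*(n - 2)*(n - 1)*(n - 3)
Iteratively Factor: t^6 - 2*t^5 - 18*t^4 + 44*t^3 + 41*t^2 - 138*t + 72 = (t + 4)*(t^5 - 6*t^4 + 6*t^3 + 20*t^2 - 39*t + 18) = (t - 1)*(t + 4)*(t^4 - 5*t^3 + t^2 + 21*t - 18) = (t - 1)^2*(t + 4)*(t^3 - 4*t^2 - 3*t + 18) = (t - 3)*(t - 1)^2*(t + 4)*(t^2 - t - 6) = (t - 3)*(t - 1)^2*(t + 2)*(t + 4)*(t - 3)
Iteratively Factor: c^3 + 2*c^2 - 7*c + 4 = (c - 1)*(c^2 + 3*c - 4) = (c - 1)*(c + 4)*(c - 1)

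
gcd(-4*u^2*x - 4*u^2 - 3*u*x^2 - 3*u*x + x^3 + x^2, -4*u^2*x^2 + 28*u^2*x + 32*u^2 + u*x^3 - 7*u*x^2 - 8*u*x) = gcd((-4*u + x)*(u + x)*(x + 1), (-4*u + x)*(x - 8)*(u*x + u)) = -4*u*x - 4*u + x^2 + x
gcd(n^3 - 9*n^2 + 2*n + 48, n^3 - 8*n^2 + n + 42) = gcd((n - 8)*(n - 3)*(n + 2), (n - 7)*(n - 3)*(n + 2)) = n^2 - n - 6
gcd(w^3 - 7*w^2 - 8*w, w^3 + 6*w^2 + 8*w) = w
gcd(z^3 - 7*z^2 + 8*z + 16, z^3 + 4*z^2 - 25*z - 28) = z^2 - 3*z - 4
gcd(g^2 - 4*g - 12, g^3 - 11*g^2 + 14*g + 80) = g + 2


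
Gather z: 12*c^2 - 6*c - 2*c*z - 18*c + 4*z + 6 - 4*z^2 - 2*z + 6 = 12*c^2 - 24*c - 4*z^2 + z*(2 - 2*c) + 12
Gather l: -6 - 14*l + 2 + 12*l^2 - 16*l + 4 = 12*l^2 - 30*l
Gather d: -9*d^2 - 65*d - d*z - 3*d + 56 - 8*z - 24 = -9*d^2 + d*(-z - 68) - 8*z + 32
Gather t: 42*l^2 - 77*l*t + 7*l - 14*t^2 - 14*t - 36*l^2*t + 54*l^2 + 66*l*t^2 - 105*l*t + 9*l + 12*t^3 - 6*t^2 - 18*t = 96*l^2 + 16*l + 12*t^3 + t^2*(66*l - 20) + t*(-36*l^2 - 182*l - 32)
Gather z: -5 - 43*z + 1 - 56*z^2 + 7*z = -56*z^2 - 36*z - 4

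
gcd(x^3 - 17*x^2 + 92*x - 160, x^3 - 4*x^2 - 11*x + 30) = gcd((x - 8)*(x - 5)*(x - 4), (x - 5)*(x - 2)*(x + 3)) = x - 5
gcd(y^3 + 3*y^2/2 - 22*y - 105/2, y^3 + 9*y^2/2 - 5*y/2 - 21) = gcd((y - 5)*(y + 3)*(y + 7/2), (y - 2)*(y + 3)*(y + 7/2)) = y^2 + 13*y/2 + 21/2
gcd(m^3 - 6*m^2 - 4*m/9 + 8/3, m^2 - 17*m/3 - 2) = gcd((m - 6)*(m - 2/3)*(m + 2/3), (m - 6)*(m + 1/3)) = m - 6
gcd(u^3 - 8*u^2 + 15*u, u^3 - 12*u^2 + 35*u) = u^2 - 5*u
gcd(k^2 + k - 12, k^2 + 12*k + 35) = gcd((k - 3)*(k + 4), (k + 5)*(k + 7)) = 1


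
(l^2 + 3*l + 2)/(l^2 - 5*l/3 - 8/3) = 3*(l + 2)/(3*l - 8)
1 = 1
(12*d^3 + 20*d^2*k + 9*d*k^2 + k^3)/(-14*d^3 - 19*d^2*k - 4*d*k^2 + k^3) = (-6*d - k)/(7*d - k)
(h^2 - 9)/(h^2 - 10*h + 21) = (h + 3)/(h - 7)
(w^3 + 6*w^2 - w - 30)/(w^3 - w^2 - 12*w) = (w^2 + 3*w - 10)/(w*(w - 4))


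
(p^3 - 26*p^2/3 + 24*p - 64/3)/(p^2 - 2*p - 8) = (3*p^2 - 14*p + 16)/(3*(p + 2))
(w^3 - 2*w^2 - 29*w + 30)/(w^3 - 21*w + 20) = (w - 6)/(w - 4)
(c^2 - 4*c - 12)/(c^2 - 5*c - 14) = (c - 6)/(c - 7)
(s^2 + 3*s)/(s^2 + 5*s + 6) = s/(s + 2)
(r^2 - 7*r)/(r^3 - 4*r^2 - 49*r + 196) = r/(r^2 + 3*r - 28)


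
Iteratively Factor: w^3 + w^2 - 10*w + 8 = (w + 4)*(w^2 - 3*w + 2) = (w - 2)*(w + 4)*(w - 1)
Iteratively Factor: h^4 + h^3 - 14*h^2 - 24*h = (h + 3)*(h^3 - 2*h^2 - 8*h) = (h - 4)*(h + 3)*(h^2 + 2*h) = (h - 4)*(h + 2)*(h + 3)*(h)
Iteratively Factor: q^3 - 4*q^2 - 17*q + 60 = (q + 4)*(q^2 - 8*q + 15) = (q - 3)*(q + 4)*(q - 5)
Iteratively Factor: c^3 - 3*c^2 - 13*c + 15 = (c + 3)*(c^2 - 6*c + 5) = (c - 1)*(c + 3)*(c - 5)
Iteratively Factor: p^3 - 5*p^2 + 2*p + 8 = (p + 1)*(p^2 - 6*p + 8) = (p - 2)*(p + 1)*(p - 4)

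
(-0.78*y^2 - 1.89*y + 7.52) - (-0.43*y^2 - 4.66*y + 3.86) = -0.35*y^2 + 2.77*y + 3.66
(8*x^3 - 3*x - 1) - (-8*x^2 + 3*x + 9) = 8*x^3 + 8*x^2 - 6*x - 10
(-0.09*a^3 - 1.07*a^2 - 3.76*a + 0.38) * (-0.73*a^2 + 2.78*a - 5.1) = 0.0657*a^5 + 0.5309*a^4 + 0.2292*a^3 - 5.2732*a^2 + 20.2324*a - 1.938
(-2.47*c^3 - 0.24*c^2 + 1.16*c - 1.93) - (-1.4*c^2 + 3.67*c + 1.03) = -2.47*c^3 + 1.16*c^2 - 2.51*c - 2.96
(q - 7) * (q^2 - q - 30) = q^3 - 8*q^2 - 23*q + 210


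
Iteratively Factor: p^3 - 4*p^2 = (p - 4)*(p^2) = p*(p - 4)*(p)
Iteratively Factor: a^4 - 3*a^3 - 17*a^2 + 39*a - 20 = (a - 1)*(a^3 - 2*a^2 - 19*a + 20) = (a - 5)*(a - 1)*(a^2 + 3*a - 4) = (a - 5)*(a - 1)*(a + 4)*(a - 1)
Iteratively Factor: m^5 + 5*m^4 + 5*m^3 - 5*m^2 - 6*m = (m - 1)*(m^4 + 6*m^3 + 11*m^2 + 6*m) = (m - 1)*(m + 3)*(m^3 + 3*m^2 + 2*m) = m*(m - 1)*(m + 3)*(m^2 + 3*m + 2) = m*(m - 1)*(m + 2)*(m + 3)*(m + 1)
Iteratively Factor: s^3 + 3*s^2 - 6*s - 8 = (s + 1)*(s^2 + 2*s - 8) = (s - 2)*(s + 1)*(s + 4)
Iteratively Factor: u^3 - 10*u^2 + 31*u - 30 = (u - 5)*(u^2 - 5*u + 6) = (u - 5)*(u - 2)*(u - 3)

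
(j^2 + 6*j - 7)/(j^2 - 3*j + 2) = (j + 7)/(j - 2)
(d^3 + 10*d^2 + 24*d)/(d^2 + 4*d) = d + 6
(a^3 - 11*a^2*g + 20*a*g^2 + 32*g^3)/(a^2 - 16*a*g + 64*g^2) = (a^2 - 3*a*g - 4*g^2)/(a - 8*g)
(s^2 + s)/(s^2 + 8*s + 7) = s/(s + 7)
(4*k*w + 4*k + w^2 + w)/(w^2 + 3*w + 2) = (4*k + w)/(w + 2)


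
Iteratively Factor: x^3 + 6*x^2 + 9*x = (x)*(x^2 + 6*x + 9) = x*(x + 3)*(x + 3)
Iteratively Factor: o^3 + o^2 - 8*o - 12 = (o + 2)*(o^2 - o - 6) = (o + 2)^2*(o - 3)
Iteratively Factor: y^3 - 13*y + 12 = (y + 4)*(y^2 - 4*y + 3) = (y - 1)*(y + 4)*(y - 3)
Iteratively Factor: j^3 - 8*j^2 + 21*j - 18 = (j - 3)*(j^2 - 5*j + 6) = (j - 3)*(j - 2)*(j - 3)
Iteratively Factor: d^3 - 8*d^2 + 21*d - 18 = (d - 3)*(d^2 - 5*d + 6) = (d - 3)*(d - 2)*(d - 3)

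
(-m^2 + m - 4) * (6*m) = -6*m^3 + 6*m^2 - 24*m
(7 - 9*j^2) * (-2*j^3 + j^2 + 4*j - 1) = 18*j^5 - 9*j^4 - 50*j^3 + 16*j^2 + 28*j - 7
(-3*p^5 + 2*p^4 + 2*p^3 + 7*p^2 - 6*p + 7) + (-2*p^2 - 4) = -3*p^5 + 2*p^4 + 2*p^3 + 5*p^2 - 6*p + 3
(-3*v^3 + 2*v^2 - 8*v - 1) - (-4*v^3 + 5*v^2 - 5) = v^3 - 3*v^2 - 8*v + 4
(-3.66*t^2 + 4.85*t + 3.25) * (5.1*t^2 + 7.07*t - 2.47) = -18.666*t^4 - 1.1412*t^3 + 59.9047*t^2 + 10.998*t - 8.0275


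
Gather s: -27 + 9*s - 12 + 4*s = 13*s - 39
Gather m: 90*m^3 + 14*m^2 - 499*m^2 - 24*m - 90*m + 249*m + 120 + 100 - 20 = 90*m^3 - 485*m^2 + 135*m + 200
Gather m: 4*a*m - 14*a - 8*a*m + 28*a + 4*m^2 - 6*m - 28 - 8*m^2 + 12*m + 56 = 14*a - 4*m^2 + m*(6 - 4*a) + 28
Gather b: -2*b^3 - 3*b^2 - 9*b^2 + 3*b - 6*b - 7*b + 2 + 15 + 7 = -2*b^3 - 12*b^2 - 10*b + 24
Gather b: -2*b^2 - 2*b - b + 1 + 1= -2*b^2 - 3*b + 2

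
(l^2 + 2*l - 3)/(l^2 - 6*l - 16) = (-l^2 - 2*l + 3)/(-l^2 + 6*l + 16)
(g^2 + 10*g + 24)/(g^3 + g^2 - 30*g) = (g + 4)/(g*(g - 5))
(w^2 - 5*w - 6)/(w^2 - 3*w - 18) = (w + 1)/(w + 3)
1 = 1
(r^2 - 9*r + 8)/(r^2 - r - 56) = (r - 1)/(r + 7)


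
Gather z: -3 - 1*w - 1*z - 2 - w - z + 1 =-2*w - 2*z - 4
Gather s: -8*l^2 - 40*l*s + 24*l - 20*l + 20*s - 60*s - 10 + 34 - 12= -8*l^2 + 4*l + s*(-40*l - 40) + 12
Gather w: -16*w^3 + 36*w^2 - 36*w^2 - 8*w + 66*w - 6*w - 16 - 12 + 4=-16*w^3 + 52*w - 24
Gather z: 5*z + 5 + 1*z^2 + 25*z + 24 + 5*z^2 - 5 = 6*z^2 + 30*z + 24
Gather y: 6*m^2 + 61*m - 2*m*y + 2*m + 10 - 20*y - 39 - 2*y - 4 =6*m^2 + 63*m + y*(-2*m - 22) - 33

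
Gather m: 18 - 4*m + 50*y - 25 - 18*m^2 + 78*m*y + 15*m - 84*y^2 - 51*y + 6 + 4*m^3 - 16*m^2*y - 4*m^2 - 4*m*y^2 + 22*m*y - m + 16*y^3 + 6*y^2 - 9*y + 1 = 4*m^3 + m^2*(-16*y - 22) + m*(-4*y^2 + 100*y + 10) + 16*y^3 - 78*y^2 - 10*y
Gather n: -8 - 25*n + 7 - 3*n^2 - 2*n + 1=-3*n^2 - 27*n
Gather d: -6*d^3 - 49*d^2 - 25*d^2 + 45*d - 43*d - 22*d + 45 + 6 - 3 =-6*d^3 - 74*d^2 - 20*d + 48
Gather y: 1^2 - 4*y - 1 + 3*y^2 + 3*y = 3*y^2 - y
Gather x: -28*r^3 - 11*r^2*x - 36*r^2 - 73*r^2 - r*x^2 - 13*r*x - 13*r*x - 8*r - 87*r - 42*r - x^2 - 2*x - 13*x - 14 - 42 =-28*r^3 - 109*r^2 - 137*r + x^2*(-r - 1) + x*(-11*r^2 - 26*r - 15) - 56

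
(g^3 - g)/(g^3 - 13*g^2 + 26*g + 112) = (g^3 - g)/(g^3 - 13*g^2 + 26*g + 112)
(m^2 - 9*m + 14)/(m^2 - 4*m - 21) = (m - 2)/(m + 3)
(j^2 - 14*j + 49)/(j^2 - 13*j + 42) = (j - 7)/(j - 6)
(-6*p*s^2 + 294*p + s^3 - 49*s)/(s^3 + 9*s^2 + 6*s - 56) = (-6*p*s + 42*p + s^2 - 7*s)/(s^2 + 2*s - 8)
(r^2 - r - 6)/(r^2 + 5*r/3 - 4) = 3*(r^2 - r - 6)/(3*r^2 + 5*r - 12)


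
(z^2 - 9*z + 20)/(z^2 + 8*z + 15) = (z^2 - 9*z + 20)/(z^2 + 8*z + 15)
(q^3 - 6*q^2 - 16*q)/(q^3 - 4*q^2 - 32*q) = (q + 2)/(q + 4)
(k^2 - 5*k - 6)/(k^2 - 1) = (k - 6)/(k - 1)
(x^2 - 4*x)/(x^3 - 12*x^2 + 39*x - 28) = x/(x^2 - 8*x + 7)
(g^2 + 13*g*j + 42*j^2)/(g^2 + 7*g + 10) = (g^2 + 13*g*j + 42*j^2)/(g^2 + 7*g + 10)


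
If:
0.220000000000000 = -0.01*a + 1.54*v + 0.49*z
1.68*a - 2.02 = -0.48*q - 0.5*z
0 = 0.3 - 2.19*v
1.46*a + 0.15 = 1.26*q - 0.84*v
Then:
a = 0.85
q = 1.20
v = 0.14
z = 0.04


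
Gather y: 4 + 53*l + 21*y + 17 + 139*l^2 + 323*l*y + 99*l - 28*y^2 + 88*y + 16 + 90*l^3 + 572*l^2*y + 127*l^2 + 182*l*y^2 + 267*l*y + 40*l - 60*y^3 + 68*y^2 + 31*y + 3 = 90*l^3 + 266*l^2 + 192*l - 60*y^3 + y^2*(182*l + 40) + y*(572*l^2 + 590*l + 140) + 40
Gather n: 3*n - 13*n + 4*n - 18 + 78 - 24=36 - 6*n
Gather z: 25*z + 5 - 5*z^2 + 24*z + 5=-5*z^2 + 49*z + 10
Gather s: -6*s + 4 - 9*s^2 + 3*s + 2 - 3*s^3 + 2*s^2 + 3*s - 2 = -3*s^3 - 7*s^2 + 4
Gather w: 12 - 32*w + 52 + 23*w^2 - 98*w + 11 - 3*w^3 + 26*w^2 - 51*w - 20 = -3*w^3 + 49*w^2 - 181*w + 55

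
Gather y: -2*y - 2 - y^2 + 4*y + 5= -y^2 + 2*y + 3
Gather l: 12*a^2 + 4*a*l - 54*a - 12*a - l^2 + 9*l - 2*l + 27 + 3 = 12*a^2 - 66*a - l^2 + l*(4*a + 7) + 30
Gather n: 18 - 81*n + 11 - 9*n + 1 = 30 - 90*n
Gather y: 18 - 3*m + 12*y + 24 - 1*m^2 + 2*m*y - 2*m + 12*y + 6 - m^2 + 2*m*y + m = -2*m^2 - 4*m + y*(4*m + 24) + 48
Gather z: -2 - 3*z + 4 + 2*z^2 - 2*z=2*z^2 - 5*z + 2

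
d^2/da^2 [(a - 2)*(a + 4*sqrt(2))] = 2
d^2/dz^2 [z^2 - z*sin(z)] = z*sin(z) - 2*cos(z) + 2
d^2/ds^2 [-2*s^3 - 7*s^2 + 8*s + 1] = -12*s - 14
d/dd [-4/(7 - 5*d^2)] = -40*d/(5*d^2 - 7)^2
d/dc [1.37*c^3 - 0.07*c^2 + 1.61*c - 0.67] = 4.11*c^2 - 0.14*c + 1.61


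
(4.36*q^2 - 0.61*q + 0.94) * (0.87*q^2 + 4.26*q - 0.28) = 3.7932*q^4 + 18.0429*q^3 - 3.0016*q^2 + 4.1752*q - 0.2632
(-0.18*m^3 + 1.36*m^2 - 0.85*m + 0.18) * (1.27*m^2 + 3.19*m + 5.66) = -0.2286*m^5 + 1.153*m^4 + 2.2401*m^3 + 5.2147*m^2 - 4.2368*m + 1.0188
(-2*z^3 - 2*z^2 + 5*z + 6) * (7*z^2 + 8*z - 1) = -14*z^5 - 30*z^4 + 21*z^3 + 84*z^2 + 43*z - 6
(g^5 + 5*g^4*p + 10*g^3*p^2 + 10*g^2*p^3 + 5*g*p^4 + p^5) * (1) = g^5 + 5*g^4*p + 10*g^3*p^2 + 10*g^2*p^3 + 5*g*p^4 + p^5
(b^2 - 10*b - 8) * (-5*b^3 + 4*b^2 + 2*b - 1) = -5*b^5 + 54*b^4 + 2*b^3 - 53*b^2 - 6*b + 8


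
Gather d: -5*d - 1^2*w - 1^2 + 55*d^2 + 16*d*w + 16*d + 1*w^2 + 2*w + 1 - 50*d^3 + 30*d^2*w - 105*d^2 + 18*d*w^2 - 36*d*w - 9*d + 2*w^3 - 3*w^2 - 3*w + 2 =-50*d^3 + d^2*(30*w - 50) + d*(18*w^2 - 20*w + 2) + 2*w^3 - 2*w^2 - 2*w + 2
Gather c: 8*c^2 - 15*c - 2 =8*c^2 - 15*c - 2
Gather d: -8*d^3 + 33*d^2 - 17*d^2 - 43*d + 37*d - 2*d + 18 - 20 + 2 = -8*d^3 + 16*d^2 - 8*d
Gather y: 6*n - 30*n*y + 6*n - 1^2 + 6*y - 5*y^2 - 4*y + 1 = 12*n - 5*y^2 + y*(2 - 30*n)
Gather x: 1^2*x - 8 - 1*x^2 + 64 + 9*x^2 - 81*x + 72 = 8*x^2 - 80*x + 128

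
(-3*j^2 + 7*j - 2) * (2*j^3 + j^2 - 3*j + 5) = -6*j^5 + 11*j^4 + 12*j^3 - 38*j^2 + 41*j - 10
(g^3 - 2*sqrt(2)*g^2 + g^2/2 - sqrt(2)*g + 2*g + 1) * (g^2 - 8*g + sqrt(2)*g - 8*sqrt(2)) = g^5 - 15*g^4/2 - sqrt(2)*g^4 - 6*g^3 + 15*sqrt(2)*g^3/2 + 6*sqrt(2)*g^2 + 15*g^2 - 15*sqrt(2)*g + 8*g - 8*sqrt(2)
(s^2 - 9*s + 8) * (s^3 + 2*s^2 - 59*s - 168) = s^5 - 7*s^4 - 69*s^3 + 379*s^2 + 1040*s - 1344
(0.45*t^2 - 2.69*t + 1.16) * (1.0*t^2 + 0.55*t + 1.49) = 0.45*t^4 - 2.4425*t^3 + 0.351*t^2 - 3.3701*t + 1.7284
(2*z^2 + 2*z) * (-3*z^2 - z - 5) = -6*z^4 - 8*z^3 - 12*z^2 - 10*z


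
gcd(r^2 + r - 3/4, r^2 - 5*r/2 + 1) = r - 1/2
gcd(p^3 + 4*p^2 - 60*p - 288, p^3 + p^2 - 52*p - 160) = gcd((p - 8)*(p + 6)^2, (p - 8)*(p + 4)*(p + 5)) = p - 8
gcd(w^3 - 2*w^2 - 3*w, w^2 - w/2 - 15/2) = w - 3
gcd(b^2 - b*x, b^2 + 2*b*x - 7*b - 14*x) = 1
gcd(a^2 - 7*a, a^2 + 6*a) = a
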